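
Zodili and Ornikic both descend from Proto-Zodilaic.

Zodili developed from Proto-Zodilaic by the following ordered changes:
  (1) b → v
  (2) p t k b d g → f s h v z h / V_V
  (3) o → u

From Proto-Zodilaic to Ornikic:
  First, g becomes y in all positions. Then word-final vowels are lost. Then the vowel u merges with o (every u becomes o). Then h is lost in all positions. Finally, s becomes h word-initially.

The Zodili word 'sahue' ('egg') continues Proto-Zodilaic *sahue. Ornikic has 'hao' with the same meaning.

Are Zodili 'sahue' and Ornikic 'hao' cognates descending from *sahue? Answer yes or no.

yes

Derive the expected Ornikic reflex of *sahue:
Ornikic: start from *sahue.
  rule 1: no change — sahue
  rule 2 (apocope): sahue → sahu
  rule 3 (vowel merger): sahu → saho
  rule 4 (h-loss): saho → sao
  rule 5 (debuccalisation): sao → hao
  ⇒ Ornikic hao
Ornikic 'hao' matches the regular reflex exactly, so the pair is cognate.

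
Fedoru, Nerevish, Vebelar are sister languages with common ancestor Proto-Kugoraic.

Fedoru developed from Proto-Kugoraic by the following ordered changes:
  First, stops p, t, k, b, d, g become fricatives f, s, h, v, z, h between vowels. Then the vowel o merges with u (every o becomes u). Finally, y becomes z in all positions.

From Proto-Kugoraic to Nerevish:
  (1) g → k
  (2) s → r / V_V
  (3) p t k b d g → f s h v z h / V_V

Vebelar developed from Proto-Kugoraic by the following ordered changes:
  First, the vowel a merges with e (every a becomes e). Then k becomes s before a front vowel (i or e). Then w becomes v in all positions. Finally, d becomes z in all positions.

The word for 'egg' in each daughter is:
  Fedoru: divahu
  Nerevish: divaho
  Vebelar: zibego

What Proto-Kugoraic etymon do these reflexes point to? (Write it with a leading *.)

Position 3: Fedoru has v, Nerevish has v, Vebelar has b. Vebelar preserves b here (none of its changes turn any other segment into b), so the proto-segment is *b.
Position 5: Fedoru has h, Nerevish has h, Vebelar has g. Vebelar preserves g here (none of its changes turn any other segment into g), so the proto-segment is *g.
Position 4: Fedoru has a, Nerevish has a, Vebelar has e. Fedoru preserves a here (none of its changes turn any other segment into a), so the proto-segment is *a.
This points to *dibago. Verify forward in each daughter:
Fedoru: *dibago > divaho > divahu  (by intervocalic lenition, vowel merger)
Nerevish: *dibago > dibako > divaho  (by unconditioned shift, intervocalic lenition)
Vebelar: *dibago > dibego > zibego  (by vowel merger, unconditioned shift)
*dibago is the unique common source.

*dibago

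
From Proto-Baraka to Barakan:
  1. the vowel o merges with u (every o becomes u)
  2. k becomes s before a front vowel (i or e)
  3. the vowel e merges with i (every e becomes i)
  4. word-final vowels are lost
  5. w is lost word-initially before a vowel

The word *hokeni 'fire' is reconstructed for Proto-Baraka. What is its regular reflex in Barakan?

Barakan: *hokeni > hukeni > huseni > husini > husin  (by vowel merger, palatalisation, vowel merger, apocope)

husin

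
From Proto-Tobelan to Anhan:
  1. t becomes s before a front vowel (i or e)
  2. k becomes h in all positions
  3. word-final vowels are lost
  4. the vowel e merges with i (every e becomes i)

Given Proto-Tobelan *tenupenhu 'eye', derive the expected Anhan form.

sinupinh

Anhan: *tenupenhu > senupenhu > senupenh > sinupinh  (by palatalisation, apocope, vowel merger)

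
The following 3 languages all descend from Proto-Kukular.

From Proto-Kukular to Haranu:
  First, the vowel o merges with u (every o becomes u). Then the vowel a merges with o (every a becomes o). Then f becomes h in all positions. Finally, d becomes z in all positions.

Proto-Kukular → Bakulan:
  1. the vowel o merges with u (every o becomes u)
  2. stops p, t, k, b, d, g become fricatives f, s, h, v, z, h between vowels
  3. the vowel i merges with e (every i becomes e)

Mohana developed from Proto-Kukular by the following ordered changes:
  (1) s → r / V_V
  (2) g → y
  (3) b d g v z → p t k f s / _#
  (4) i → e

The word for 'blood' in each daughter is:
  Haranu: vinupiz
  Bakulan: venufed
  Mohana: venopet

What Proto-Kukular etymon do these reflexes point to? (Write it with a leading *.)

*vinopid

Position 7: Haranu has z, Bakulan has d, Mohana has t. Bakulan preserves d here (none of its changes turn any other segment into d), so the proto-segment is *d.
Position 5: Haranu has p, Bakulan has f, Mohana has p. Haranu preserves p here (none of its changes turn any other segment into p), so the proto-segment is *p.
Position 4: Haranu has u, Bakulan has u, Mohana has o. Mohana preserves o here (none of its changes turn any other segment into o), so the proto-segment is *o.
This points to *vinopid. Verify forward in each daughter:
Haranu: start from *vinopid.
  rule 1 (vowel merger): vinopid → vinupid
  rule 2: no change — vinupid
  rule 3: no change — vinupid
  rule 4 (unconditioned shift): vinupid → vinupiz
  ⇒ Haranu vinupiz
Bakulan: start from *vinopid.
  rule 1 (vowel merger): vinopid → vinupid
  rule 2 (intervocalic lenition): vinupid → vinufid
  rule 3 (vowel merger): vinufid → venufed
  ⇒ Bakulan venufed
Mohana: *vinopid
  vinopid (rule 1 does not apply)
  vinopid (rule 2 does not apply)
  vinopid → vinopit   [final devoicing]
  vinopit → venopet   [vowel merger]
  giving Mohana venopet.
*vinopid is the unique common source.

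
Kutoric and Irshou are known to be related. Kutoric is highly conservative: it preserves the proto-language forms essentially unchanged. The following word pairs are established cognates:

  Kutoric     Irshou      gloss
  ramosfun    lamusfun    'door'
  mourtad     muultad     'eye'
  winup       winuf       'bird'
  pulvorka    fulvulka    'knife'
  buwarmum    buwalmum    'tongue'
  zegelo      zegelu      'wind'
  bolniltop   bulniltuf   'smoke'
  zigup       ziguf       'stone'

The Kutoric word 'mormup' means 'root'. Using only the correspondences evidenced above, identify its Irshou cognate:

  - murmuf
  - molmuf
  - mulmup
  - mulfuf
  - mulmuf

pulvorka ~ fulvulka — Kutoric o corresponds to Irshou u after a consonant, before r.
buwarmum ~ buwalmum — Kutoric r corresponds to Irshou l after a vowel, before a nasal.
winup ~ winuf, bolniltop ~ bulniltuf — Kutoric p corresponds to Irshou f word-finally.
Applying these to Kutoric 'mormup':
  mormup → murmup   (o→u after a consonant, before r)
  murmup → mulmup   (r→l after a vowel, before a nasal)
  mulmup → mulmuf   (p→f word-finally)
So the Irshou cognate is 'mulmuf'.

mulmuf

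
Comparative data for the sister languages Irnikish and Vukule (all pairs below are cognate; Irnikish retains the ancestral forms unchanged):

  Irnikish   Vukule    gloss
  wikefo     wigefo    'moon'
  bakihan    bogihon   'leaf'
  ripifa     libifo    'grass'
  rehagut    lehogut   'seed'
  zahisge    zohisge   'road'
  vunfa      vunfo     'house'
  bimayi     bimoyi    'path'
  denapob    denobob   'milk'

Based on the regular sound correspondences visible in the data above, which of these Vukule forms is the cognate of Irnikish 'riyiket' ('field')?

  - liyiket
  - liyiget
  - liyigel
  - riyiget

liyiget

ripifa ~ libifo — Irnikish r corresponds to Vukule l word-initially before a front vowel.
wikefo ~ wigefo — Irnikish k corresponds to Vukule g between vowels (before a front vowel).
Applying these to Irnikish 'riyiket':
  riyiket → liyiket   (r→l word-initially before a front vowel)
  liyiket → liyiget   (k→g between vowels (before a front vowel))
So the Vukule cognate is 'liyiget'.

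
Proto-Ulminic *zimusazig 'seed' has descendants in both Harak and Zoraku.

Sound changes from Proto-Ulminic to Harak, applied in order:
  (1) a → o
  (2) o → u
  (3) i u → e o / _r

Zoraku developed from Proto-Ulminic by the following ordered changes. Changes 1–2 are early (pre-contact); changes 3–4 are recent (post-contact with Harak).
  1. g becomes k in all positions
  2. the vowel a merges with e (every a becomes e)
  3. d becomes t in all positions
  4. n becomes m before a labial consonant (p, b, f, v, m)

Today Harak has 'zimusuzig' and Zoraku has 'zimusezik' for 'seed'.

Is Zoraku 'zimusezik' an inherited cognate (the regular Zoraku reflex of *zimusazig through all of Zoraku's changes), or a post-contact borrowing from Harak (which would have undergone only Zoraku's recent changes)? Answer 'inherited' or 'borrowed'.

If inherited, *zimusazig would pass through all of Zoraku's changes:
Zoraku: start from *zimusazig.
  rule 1 (unconditioned shift): zimusazig → zimusazik
  rule 2 (vowel merger): zimusazik → zimusezik
  rule 3: no change — zimusezik
  rule 4: no change — zimusezik
  ⇒ Zoraku zimusezik
If borrowed from Harak 'zimusuzig' after the early changes, it would undergo only the recent ones:
  rule 3 (unconditioned shift): no change (zimusuzig)
  rule 4 (nasal place assimilation): no change (zimusuzig)
  ⇒ as a loan: zimusuzig
Zoraku 'zimusezik' matches the inherited outcome exactly, so it is an inherited cognate, not a loan.

inherited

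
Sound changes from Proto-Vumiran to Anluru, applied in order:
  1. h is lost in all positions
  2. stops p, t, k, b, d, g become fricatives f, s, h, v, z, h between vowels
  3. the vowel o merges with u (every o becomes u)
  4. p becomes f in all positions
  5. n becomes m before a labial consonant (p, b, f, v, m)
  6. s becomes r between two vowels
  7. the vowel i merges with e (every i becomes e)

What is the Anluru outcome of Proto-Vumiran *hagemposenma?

Anluru: *hagemposenma
  hagemposenma → agemposenma   [h-loss]
  agemposenma → ahemposenma   [intervocalic lenition]
  ahemposenma → ahempusenma   [vowel merger]
  ahempusenma → ahemfusenma   [unconditioned shift]
  ahemfusenma → ahemfusemma   [nasal place assimilation]
  ahemfusemma → ahemfuremma   [rhotacism]
  ahemfuremma (rule 7 does not apply)
  giving Anluru ahemfuremma.

ahemfuremma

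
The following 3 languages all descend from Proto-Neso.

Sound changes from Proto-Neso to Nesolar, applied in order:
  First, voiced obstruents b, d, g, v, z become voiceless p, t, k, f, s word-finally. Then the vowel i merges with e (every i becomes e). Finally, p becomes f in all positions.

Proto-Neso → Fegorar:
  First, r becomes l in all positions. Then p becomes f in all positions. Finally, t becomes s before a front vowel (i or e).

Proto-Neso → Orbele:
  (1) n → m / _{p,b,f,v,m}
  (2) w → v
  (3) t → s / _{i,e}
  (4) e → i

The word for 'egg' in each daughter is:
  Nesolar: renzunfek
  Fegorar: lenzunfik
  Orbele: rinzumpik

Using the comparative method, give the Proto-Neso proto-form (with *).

Position 2: Nesolar has e, Fegorar has e, Orbele has i. Fegorar preserves e here (none of its changes turn any other segment into e), so the proto-segment is *e.
Position 8: Nesolar has e, Fegorar has i, Orbele has i. Fegorar preserves i here (none of its changes turn any other segment into i), so the proto-segment is *i.
Position 1: Nesolar has r, Fegorar has l, Orbele has r. Nesolar preserves r here (none of its changes turn any other segment into r), so the proto-segment is *r.
This points to *renzunpik. Verify forward in each daughter:
Nesolar: start from *renzunpik.
  rule 1: no change — renzunpik
  rule 2 (vowel merger): renzunpik → renzunpek
  rule 3 (unconditioned shift): renzunpek → renzunfek
  ⇒ Nesolar renzunfek
Fegorar: start from *renzunpik.
  rule 1 (unconditioned shift): renzunpik → lenzunpik
  rule 2 (unconditioned shift): lenzunpik → lenzunfik
  rule 3: no change — lenzunfik
  ⇒ Fegorar lenzunfik
Orbele: *renzunpik
  renzunpik → renzumpik   [nasal place assimilation]
  renzumpik (rule 2 does not apply)
  renzumpik (rule 3 does not apply)
  renzumpik → rinzumpik   [vowel merger]
  giving Orbele rinzumpik.
Only *renzunpik yields all of Nesolar renzunfek, Fegorar lenzunfik, Orbele rinzumpik.

*renzunpik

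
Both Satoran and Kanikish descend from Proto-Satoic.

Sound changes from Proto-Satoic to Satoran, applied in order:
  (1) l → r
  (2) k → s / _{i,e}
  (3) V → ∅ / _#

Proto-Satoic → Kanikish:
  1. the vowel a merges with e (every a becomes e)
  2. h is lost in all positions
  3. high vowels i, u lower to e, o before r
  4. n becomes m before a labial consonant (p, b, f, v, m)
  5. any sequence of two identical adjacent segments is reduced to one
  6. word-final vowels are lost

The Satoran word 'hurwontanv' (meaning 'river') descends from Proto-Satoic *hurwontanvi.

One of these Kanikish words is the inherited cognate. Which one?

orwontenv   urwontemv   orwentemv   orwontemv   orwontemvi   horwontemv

Kanikish: *hurwontanvi > hurwontenvi > urwontenvi > orwontenvi > orwontemvi > orwontemv  (by vowel merger, h-loss, pre-rhotic lowering, nasal place assimilation, apocope)

orwontemv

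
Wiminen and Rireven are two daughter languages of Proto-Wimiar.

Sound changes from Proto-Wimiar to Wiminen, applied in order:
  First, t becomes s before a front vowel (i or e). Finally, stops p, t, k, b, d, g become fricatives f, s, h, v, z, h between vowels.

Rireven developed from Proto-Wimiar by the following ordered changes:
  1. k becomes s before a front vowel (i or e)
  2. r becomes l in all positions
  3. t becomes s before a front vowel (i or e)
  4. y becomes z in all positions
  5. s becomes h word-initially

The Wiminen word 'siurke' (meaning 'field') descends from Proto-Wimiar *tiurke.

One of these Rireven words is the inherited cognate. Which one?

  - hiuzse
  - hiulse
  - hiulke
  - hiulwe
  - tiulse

hiulse

Rireven: *tiurke
  tiurke → tiurse   [palatalisation]
  tiurse → tiulse   [unconditioned shift]
  tiulse → siulse   [palatalisation]
  siulse (rule 4 does not apply)
  siulse → hiulse   [debuccalisation]
  giving Rireven hiulse.
Only 'hiulse' matches the regular Rireven development of *tiurke.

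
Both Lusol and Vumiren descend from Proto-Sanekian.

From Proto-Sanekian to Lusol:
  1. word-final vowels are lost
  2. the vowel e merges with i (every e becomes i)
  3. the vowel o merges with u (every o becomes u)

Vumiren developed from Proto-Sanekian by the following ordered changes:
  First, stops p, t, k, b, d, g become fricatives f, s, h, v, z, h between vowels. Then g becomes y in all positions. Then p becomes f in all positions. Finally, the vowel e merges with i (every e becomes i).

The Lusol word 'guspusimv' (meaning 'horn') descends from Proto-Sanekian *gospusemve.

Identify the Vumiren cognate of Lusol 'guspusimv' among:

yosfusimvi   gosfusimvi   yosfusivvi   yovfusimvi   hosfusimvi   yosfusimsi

yosfusimvi

Vumiren: *gospusemve
  gospusemve (rule 1 does not apply)
  gospusemve → yospusemve   [unconditioned shift]
  yospusemve → yosfusemve   [unconditioned shift]
  yosfusemve → yosfusimvi   [vowel merger]
  giving Vumiren yosfusimvi.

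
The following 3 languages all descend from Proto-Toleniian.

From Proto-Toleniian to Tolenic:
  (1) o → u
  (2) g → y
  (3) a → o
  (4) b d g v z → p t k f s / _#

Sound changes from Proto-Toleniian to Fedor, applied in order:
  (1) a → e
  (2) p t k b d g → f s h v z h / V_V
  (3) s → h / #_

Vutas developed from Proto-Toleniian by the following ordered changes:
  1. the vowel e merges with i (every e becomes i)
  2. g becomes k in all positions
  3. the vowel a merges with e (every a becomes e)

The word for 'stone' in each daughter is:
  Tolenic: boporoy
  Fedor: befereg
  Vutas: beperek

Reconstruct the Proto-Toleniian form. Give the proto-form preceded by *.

Position 7: Tolenic has y, Fedor has g, Vutas has k. Fedor preserves g here (none of its changes turn any other segment into g), so the proto-segment is *g.
Position 2: Tolenic has o, Fedor has e, Vutas has e. In Tolenic, o can only continue *a, so the proto-segment is *a.
Verify the candidate proto-form against each daughter:
Tolenic: start from *baparag.
  rule 1: no change — baparag
  rule 2 (unconditioned shift): baparag → baparay
  rule 3 (vowel merger): baparay → boporoy
  rule 4: no change — boporoy
  ⇒ Tolenic boporoy
Fedor: *baparag
  baparag → bepereg   [vowel merger]
  bepereg → befereg   [intervocalic lenition]
  befereg (rule 3 does not apply)
  giving Fedor befereg.
Vutas: start from *baparag.
  rule 1: no change — baparag
  rule 2 (unconditioned shift): baparag → baparak
  rule 3 (vowel merger): baparak → beperek
  ⇒ Vutas beperek
*baparag is the unique common source.

*baparag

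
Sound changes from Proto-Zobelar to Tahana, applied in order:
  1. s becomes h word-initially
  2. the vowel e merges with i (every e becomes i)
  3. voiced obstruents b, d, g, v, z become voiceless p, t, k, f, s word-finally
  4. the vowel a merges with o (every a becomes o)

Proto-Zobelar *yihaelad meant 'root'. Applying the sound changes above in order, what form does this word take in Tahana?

yihoilot

Tahana: start from *yihaelad.
  rule 1: no change — yihaelad
  rule 2 (vowel merger): yihaelad → yihailad
  rule 3 (final devoicing): yihailad → yihailat
  rule 4 (vowel merger): yihailat → yihoilot
  ⇒ Tahana yihoilot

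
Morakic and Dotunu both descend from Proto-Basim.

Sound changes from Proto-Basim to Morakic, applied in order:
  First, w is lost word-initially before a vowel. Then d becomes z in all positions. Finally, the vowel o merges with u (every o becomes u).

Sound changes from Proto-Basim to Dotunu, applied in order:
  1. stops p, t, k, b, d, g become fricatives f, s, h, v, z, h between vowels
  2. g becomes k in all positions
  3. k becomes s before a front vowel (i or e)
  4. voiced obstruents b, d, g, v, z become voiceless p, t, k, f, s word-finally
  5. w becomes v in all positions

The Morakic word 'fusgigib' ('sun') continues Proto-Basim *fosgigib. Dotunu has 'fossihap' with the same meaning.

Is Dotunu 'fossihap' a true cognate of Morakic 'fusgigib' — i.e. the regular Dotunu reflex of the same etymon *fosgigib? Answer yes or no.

Derive the expected Dotunu reflex of *fosgigib:
Dotunu: *fosgigib > fosgihib > foskihib > fossihib > fossihip  (by intervocalic lenition, unconditioned shift, palatalisation, final devoicing)
The regular Dotunu reflex would be 'fossihip', but the attested form is 'fossihap'. The correspondence is irregular, so they are not cognates (the Dotunu form has a different source).

no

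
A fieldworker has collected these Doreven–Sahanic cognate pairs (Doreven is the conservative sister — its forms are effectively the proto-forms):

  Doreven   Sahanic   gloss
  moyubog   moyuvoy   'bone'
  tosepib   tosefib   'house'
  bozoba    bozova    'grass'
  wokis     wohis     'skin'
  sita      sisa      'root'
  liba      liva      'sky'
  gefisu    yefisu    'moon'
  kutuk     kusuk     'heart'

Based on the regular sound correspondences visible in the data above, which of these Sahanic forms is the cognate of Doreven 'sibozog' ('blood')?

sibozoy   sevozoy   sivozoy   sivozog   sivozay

sivozoy

moyubog ~ moyuvoy — Doreven b corresponds to Sahanic v between vowels (before a back vowel).
moyubog ~ moyuvoy — Doreven g corresponds to Sahanic y word-finally.
Applying these to Doreven 'sibozog':
  sibozog → sivozog   (b→v between vowels (before a back vowel))
  sivozog → sivozoy   (g→y word-finally)
So the Sahanic cognate is 'sivozoy'.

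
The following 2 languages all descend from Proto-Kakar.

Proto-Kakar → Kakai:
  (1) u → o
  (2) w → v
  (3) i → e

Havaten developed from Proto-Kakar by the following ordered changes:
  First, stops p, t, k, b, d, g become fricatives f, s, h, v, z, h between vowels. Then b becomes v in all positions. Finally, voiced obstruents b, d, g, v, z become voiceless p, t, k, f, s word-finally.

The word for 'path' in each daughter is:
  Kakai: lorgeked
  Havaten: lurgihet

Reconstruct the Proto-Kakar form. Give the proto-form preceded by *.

Position 2: Kakai has o, Havaten has u. Havaten preserves u here (none of its changes turn any other segment into u), so the proto-segment is *u.
Position 8: Kakai has d, Havaten has t. Kakai preserves d here (none of its changes turn any other segment into d), so the proto-segment is *d.
Position 6: Kakai has k, Havaten has h. Kakai preserves k here (none of its changes turn any other segment into k), so the proto-segment is *k.
Continuing position by position gives *lurgiked; check it forward:
Kakai: *lurgiked > lorgiked > lorgeked  (by vowel merger, vowel merger)
Havaten: start from *lurgiked.
  rule 1 (intervocalic lenition): lurgiked → lurgihed
  rule 2: no change — lurgihed
  rule 3 (final devoicing): lurgihed → lurgihet
  ⇒ Havaten lurgihet
*lurgiked is the unique common source.

*lurgiked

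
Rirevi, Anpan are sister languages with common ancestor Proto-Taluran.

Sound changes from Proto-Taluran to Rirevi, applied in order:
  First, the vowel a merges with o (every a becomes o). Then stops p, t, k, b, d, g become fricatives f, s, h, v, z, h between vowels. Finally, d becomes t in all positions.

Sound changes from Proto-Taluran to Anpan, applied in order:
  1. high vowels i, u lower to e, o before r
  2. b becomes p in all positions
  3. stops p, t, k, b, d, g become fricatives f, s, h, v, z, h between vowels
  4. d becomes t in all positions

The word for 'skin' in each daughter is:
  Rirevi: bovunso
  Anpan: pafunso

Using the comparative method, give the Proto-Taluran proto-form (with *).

Position 2: Rirevi has o, Anpan has a. Anpan preserves a here (none of its changes turn any other segment into a), so the proto-segment is *a.
Position 3: Rirevi has v, Anpan has f. Taking the neighbouring segments as reconstructed: Rirevi v could go back to *b or *v; Anpan f could go back to *p or *b or *f — the one source consistent with every daughter is *b.
Continuing position by position gives *babunso; check it forward:
Rirevi: *babunso
  babunso → bobunso   [vowel merger]
  bobunso → bovunso   [intervocalic lenition]
  bovunso (rule 3 does not apply)
  giving Rirevi bovunso.
Anpan: *babunso
  babunso (rule 1 does not apply)
  babunso → papunso   [unconditioned shift]
  papunso → pafunso   [intervocalic lenition]
  pafunso (rule 4 does not apply)
  giving Anpan pafunso.
*babunso is the unique common source.

*babunso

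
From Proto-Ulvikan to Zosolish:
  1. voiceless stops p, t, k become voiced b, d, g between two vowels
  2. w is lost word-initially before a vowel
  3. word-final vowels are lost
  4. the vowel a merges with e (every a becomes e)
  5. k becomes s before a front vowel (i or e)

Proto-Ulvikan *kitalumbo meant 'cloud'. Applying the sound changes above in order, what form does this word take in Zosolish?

sidelumb

Zosolish: *kitalumbo > kidalumbo > kidalumb > kidelumb > sidelumb  (by intervocalic voicing, apocope, vowel merger, palatalisation)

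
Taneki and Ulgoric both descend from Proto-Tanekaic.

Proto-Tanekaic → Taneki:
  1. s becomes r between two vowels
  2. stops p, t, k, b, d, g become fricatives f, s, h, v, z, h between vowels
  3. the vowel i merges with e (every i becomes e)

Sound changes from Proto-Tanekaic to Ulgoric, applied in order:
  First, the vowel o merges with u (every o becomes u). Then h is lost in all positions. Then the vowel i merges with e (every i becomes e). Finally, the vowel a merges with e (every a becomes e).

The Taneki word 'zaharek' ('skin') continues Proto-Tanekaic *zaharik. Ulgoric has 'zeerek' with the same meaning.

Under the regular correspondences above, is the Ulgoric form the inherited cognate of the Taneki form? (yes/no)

Derive the expected Ulgoric reflex of *zaharik:
Ulgoric: start from *zaharik.
  rule 1: no change — zaharik
  rule 2 (h-loss): zaharik → zaarik
  rule 3 (vowel merger): zaarik → zaarek
  rule 4 (vowel merger): zaarek → zeerek
  ⇒ Ulgoric zeerek
Ulgoric 'zeerek' matches the regular reflex exactly, so the pair is cognate.

yes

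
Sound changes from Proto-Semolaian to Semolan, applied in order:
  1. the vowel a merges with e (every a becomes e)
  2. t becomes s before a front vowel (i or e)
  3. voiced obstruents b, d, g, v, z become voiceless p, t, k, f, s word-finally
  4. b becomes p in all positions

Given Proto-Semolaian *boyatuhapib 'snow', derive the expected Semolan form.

poyetuhepip

Semolan: start from *boyatuhapib.
  rule 1 (vowel merger): boyatuhapib → boyetuhepib
  rule 2: no change — boyetuhepib
  rule 3 (final devoicing): boyetuhepib → boyetuhepip
  rule 4 (unconditioned shift): boyetuhepip → poyetuhepip
  ⇒ Semolan poyetuhepip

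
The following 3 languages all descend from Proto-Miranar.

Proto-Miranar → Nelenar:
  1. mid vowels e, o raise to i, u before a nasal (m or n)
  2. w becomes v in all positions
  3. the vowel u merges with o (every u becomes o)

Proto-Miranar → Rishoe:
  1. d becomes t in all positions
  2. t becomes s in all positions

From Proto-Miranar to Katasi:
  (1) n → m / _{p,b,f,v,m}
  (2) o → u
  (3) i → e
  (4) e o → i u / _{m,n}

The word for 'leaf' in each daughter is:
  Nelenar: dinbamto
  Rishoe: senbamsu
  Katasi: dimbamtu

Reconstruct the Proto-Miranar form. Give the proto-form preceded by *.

*denbamtu

Position 7: Nelenar has t, Rishoe has s, Katasi has t. Nelenar preserves t here (none of its changes turn any other segment into t), so the proto-segment is *t.
Position 8: Nelenar has o, Rishoe has u, Katasi has u. Rishoe preserves u here (none of its changes turn any other segment into u), so the proto-segment is *u.
Position 1: Nelenar has d, Rishoe has s, Katasi has d. Nelenar preserves d here (none of its changes turn any other segment into d), so the proto-segment is *d.
Verify the candidate proto-form against each daughter:
Nelenar: *denbamtu > dinbamtu > dinbamto  (by pre-nasal raising, vowel merger)
Rishoe: *denbamtu > tenbamtu > senbamsu  (by unconditioned shift, unconditioned shift)
Katasi: start from *denbamtu.
  rule 1 (nasal place assimilation): denbamtu → dembamtu
  rule 2: no change — dembamtu
  rule 3: no change — dembamtu
  rule 4 (pre-nasal raising): dembamtu → dimbamtu
  ⇒ Katasi dimbamtu
No other proto-form is consistent with every reflex, so the reconstruction is *denbamtu.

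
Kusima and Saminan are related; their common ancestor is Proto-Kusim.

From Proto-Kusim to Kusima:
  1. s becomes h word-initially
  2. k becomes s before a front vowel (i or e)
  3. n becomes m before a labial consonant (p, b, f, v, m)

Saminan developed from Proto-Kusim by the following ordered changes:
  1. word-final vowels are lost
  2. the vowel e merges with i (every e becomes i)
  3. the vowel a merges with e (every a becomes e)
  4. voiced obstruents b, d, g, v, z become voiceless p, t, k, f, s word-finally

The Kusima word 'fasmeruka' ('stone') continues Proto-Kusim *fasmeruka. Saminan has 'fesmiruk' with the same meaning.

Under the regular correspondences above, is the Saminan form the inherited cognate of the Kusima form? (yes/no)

yes

Derive the expected Saminan reflex of *fasmeruka:
Saminan: *fasmeruka > fasmeruk > fasmiruk > fesmiruk  (by apocope, vowel merger, vowel merger)
Saminan 'fesmiruk' matches the regular reflex exactly, so the pair is cognate.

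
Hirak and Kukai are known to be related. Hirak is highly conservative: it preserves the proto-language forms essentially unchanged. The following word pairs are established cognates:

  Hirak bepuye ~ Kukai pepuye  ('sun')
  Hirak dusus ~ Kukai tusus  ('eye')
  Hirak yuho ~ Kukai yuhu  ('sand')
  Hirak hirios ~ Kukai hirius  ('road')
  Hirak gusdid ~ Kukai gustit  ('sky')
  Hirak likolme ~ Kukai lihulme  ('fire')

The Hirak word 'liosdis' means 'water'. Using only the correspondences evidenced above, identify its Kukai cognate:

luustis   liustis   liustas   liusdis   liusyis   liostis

liustis

hirios ~ hirius — Hirak o corresponds to Kukai u after a vowel, before a consonant other than r, m, n, p, b, f, v.
gusdid ~ gustit — Hirak d corresponds to Kukai t after a consonant, before a front vowel.
Applying these to Hirak 'liosdis':
  liosdis → liusdis   (o→u after a vowel, before a consonant other than r, m, n, p, b, f, v)
  liusdis → liustis   (d→t after a consonant, before a front vowel)
So the Kukai cognate is 'liustis'.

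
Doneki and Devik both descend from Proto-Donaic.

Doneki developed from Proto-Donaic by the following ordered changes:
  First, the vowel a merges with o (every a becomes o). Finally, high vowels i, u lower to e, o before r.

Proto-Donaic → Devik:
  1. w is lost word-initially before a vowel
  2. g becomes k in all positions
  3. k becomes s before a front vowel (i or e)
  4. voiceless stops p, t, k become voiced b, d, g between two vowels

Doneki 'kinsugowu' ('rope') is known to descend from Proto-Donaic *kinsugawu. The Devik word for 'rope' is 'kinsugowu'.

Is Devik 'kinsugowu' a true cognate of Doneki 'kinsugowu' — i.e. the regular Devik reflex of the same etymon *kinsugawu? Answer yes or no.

Derive the expected Devik reflex of *kinsugawu:
Devik: *kinsugawu
  kinsugawu (rule 1 does not apply)
  kinsugawu → kinsukawu   [unconditioned shift]
  kinsukawu → sinsukawu   [palatalisation]
  sinsukawu → sinsugawu   [intervocalic voicing]
  giving Devik sinsugawu.
The regular Devik reflex would be 'sinsugawu', but the attested form is 'kinsugowu'. The correspondence is irregular, so they are not cognates (the Devik form has a different source).

no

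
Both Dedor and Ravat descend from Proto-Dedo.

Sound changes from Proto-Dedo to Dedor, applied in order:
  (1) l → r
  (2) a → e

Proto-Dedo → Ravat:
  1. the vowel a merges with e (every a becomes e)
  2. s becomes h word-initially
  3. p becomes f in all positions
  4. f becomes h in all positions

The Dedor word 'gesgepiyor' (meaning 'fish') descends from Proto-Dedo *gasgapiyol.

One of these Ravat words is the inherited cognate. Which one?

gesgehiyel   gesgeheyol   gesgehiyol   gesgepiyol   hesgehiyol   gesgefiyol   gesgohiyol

gesgehiyol

Ravat: *gasgapiyol > gesgepiyol > gesgefiyol > gesgehiyol  (by vowel merger, unconditioned shift, unconditioned shift)
Among the options, 'gesgehiyol' alone shows every Ravat change applied in order.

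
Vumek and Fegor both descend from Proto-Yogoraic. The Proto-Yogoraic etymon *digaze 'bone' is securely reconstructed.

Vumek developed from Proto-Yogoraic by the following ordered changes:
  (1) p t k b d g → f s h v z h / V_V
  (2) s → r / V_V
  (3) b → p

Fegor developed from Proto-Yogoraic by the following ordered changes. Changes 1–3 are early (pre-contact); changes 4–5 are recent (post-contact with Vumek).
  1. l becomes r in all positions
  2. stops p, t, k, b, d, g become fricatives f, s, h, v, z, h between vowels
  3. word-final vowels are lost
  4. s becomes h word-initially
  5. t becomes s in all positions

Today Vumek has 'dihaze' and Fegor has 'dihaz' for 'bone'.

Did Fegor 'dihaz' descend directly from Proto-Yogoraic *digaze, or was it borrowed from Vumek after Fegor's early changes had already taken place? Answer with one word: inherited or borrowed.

inherited

If inherited, *digaze would pass through all of Fegor's changes:
Fegor: start from *digaze.
  rule 1: no change — digaze
  rule 2 (intervocalic lenition): digaze → dihaze
  rule 3 (apocope): dihaze → dihaz
  rule 4: no change — dihaz
  rule 5: no change — dihaz
  ⇒ Fegor dihaz
If borrowed from Vumek 'dihaze' after the early changes, it would undergo only the recent ones:
  rule 4 (debuccalisation): no change (dihaze)
  rule 5 (unconditioned shift): no change (dihaze)
  ⇒ as a loan: dihaze
Fegor 'dihaz' matches the inherited outcome exactly, so it is an inherited cognate, not a loan.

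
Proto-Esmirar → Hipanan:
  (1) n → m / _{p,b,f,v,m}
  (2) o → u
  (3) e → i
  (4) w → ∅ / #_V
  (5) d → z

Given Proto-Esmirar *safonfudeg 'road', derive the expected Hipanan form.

Hipanan: *safonfudeg
  safonfudeg → safomfudeg   [nasal place assimilation]
  safomfudeg → safumfudeg   [vowel merger]
  safumfudeg → safumfudig   [vowel merger]
  safumfudig (rule 4 does not apply)
  safumfudig → safumfuzig   [unconditioned shift]
  giving Hipanan safumfuzig.

safumfuzig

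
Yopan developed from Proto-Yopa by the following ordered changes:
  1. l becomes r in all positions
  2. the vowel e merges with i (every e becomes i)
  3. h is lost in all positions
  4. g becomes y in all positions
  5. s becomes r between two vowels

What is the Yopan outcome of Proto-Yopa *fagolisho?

fayoriro

Yopan: start from *fagolisho.
  rule 1 (unconditioned shift): fagolisho → fagorisho
  rule 2: no change — fagorisho
  rule 3 (h-loss): fagorisho → fagoriso
  rule 4 (unconditioned shift): fagoriso → fayoriso
  rule 5 (rhotacism): fayoriso → fayoriro
  ⇒ Yopan fayoriro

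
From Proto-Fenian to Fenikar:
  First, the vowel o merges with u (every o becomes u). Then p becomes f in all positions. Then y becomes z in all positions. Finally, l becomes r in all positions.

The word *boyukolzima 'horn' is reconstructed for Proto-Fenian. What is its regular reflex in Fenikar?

Fenikar: *boyukolzima > buyukulzima > buzukulzima > buzukurzima  (by vowel merger, unconditioned shift, unconditioned shift)

buzukurzima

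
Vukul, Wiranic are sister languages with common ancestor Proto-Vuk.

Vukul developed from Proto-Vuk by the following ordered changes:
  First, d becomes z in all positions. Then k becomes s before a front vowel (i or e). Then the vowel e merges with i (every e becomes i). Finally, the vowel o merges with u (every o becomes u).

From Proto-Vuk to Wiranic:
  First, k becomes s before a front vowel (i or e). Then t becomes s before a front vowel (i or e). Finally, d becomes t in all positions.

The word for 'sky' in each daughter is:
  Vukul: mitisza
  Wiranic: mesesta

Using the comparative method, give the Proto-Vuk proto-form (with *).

Position 3: Vukul has t, Wiranic has s. Vukul preserves t here (none of its changes turn any other segment into t), so the proto-segment is *t.
Position 2: Vukul has i, Wiranic has e. Wiranic preserves e here (none of its changes turn any other segment into e), so the proto-segment is *e.
This points to *metesda. Verify forward in each daughter:
Vukul: *metesda
  metesda → metesza   [unconditioned shift]
  metesza (rule 2 does not apply)
  metesza → mitisza   [vowel merger]
  mitisza (rule 4 does not apply)
  giving Vukul mitisza.
Wiranic: *metesda
  metesda (rule 1 does not apply)
  metesda → mesesda   [palatalisation]
  mesesda → mesesta   [unconditioned shift]
  giving Wiranic mesesta.
No other proto-form is consistent with every reflex, so the reconstruction is *metesda.

*metesda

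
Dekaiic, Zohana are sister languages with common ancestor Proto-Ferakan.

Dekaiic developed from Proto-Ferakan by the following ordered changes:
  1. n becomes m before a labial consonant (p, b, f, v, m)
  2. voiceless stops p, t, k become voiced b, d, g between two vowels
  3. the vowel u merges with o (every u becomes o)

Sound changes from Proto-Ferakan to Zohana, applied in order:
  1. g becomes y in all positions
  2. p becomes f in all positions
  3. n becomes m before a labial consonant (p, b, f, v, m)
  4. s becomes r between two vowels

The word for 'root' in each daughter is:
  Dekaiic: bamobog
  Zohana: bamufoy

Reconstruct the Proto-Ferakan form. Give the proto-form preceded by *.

*bamupog

Position 7: Dekaiic has g, Zohana has y. Taking the neighbouring segments as reconstructed: Dekaiic g can only go back to *g; Zohana y could go back to *g or *y — the one source consistent with every daughter is *g.
Position 4: Dekaiic has o, Zohana has u. Zohana preserves u here (none of its changes turn any other segment into u), so the proto-segment is *u.
Verify the candidate proto-form against each daughter:
Dekaiic: start from *bamupog.
  rule 1: no change — bamupog
  rule 2 (intervocalic voicing): bamupog → bamubog
  rule 3 (vowel merger): bamubog → bamobog
  ⇒ Dekaiic bamobog
Zohana: start from *bamupog.
  rule 1 (unconditioned shift): bamupog → bamupoy
  rule 2 (unconditioned shift): bamupoy → bamufoy
  rule 3: no change — bamufoy
  rule 4: no change — bamufoy
  ⇒ Zohana bamufoy
No other proto-form is consistent with every reflex, so the reconstruction is *bamupog.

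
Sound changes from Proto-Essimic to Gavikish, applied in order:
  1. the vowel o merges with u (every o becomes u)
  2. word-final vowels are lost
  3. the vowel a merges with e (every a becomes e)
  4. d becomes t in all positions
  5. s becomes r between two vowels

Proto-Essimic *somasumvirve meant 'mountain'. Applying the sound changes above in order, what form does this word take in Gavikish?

sumerumvirv

Gavikish: *somasumvirve > sumasumvirve > sumasumvirv > sumesumvirv > sumerumvirv  (by vowel merger, apocope, vowel merger, rhotacism)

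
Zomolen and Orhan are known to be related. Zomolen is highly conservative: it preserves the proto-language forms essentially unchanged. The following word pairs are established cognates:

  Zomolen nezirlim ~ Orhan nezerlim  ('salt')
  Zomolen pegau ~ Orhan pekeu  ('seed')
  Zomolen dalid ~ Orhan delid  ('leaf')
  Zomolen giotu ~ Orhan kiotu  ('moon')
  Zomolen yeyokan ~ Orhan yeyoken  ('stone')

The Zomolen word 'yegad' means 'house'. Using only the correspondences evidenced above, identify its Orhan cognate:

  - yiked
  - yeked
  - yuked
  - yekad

pegau ~ pekeu — Zomolen g corresponds to Orhan k between vowels (before a back vowel).
dalid ~ delid — Zomolen a corresponds to Orhan e after a consonant, before a consonant other than r, m, n, p, b, f, v.
Applying these to Zomolen 'yegad':
  yegad → yekad   (g→k between vowels (before a back vowel))
  yekad → yeked   (a→e after a consonant, before a consonant other than r, m, n, p, b, f, v)
So the Orhan cognate is 'yeked'.

yeked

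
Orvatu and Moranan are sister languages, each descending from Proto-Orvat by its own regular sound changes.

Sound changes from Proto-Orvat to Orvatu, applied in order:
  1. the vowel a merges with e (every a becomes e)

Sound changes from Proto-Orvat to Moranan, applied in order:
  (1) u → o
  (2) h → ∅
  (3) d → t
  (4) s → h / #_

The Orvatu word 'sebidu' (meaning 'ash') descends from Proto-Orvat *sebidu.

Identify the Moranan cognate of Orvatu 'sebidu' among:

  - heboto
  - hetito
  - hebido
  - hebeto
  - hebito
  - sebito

Moranan: *sebidu
  sebidu → sebido   [vowel merger]
  sebido (rule 2 does not apply)
  sebido → sebito   [unconditioned shift]
  sebito → hebito   [debuccalisation]
  giving Moranan hebito.
Only 'hebito' matches the regular Moranan development of *sebidu.

hebito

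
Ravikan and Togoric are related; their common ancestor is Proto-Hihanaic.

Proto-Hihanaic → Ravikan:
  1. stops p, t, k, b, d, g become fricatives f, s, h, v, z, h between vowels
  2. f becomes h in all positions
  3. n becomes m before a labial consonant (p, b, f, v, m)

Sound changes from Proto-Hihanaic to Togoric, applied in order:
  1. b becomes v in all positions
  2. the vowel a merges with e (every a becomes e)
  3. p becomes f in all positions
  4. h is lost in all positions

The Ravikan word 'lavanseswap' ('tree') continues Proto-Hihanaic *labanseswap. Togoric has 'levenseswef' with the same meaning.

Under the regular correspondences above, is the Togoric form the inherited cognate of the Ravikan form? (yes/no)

Derive the expected Togoric reflex of *labanseswap:
Togoric: *labanseswap > lavanseswap > levenseswep > levenseswef  (by unconditioned shift, vowel merger, unconditioned shift)
Togoric 'levenseswef' matches the regular reflex exactly, so the pair is cognate.

yes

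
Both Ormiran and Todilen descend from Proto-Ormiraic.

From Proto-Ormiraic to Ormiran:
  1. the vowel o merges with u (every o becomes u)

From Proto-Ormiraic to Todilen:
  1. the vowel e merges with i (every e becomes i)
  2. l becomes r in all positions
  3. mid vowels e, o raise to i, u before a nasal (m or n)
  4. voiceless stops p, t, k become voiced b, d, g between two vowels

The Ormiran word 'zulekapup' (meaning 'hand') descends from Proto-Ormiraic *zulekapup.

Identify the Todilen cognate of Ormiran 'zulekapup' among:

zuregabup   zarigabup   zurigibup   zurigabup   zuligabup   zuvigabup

Todilen: *zulekapup > zulikapup > zurikapup > zurigabup  (by vowel merger, unconditioned shift, intervocalic voicing)

zurigabup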